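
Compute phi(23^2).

506

φ(23^2) = 23^2 − 23^1 = 529 − 23 = 506.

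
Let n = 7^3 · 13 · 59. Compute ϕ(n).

φ(7^3) = 7^2·(7−1) = 49·6 = 294.
φ(13) = 13 − 1 = 12.
φ(59) = 59 − 1 = 58.
Since φ is multiplicative, φ(263081) = 294 · 12 · 58 = 204624.

204624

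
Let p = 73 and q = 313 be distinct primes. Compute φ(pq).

For distinct primes, φ(pq) = (p−1)(q−1) = 72 × 312 = 22464.

22464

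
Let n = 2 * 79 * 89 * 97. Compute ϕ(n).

658944

φ(2) = 2 − 1 = 1.
φ(79) = 79 − 1 = 78.
φ(89) = 89 − 1 = 88.
φ(97) = 97 − 1 = 96.
φ(1364014) = 1 × 78 × 88 × 96 = 658944.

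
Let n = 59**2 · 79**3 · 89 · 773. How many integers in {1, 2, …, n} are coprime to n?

113169334751616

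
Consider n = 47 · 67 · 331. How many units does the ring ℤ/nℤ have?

φ(47) = 47 − 1 = 46.
φ(67) = 67 − 1 = 66.
φ(331) = 331 − 1 = 330.
φ(1042319) = 46 × 66 × 330 = 1001880.

1001880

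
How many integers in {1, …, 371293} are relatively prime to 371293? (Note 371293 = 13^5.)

φ(371293) = 371293 · (1 − 1/13)
       = 371293 · 12/13 = 342732.

342732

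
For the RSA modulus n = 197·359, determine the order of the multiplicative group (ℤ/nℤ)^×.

70168

φ(pq) = (p−1)(q−1) = 196 · 358 = 70168.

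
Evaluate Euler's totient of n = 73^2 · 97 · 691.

348157440

φ(357186883) = 357186883 · (1 − 1/73) · (1 − 1/97) · (1 − 1/691)
       = 357186883 · 4769280/4892971 = 348157440.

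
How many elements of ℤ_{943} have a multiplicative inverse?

First factor: 943 = 23 · 41.
φ(23) = 23 − 1 = 22.
φ(41) = 41 − 1 = 40.
Multiply: 22 · 40 = 880.

880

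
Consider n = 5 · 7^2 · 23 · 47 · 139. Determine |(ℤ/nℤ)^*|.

23462208

φ(5) = 5 − 1 = 4.
φ(7^2) = 7^2 − 7^1 = 49 − 7 = 42.
φ(23) = 23 − 1 = 22.
φ(47) = 47 − 1 = 46.
φ(139) = 139 − 1 = 138.
Since φ is multiplicative, φ(36813455) = 4 · 42 · 22 · 46 · 138 = 23462208.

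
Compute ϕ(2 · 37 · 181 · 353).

2280960

φ(4728082) = 4728082 · (1 − 1/2) · (1 − 1/37) · (1 − 1/181) · (1 − 1/353)
       = 4728082 · 2280960/4728082 = 2280960.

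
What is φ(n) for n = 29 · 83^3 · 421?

6643200480

φ(29) = 29 − 1 = 28.
φ(83^3) = 83^2·(83−1) = 6889·82 = 564898.
φ(421) = 421 − 1 = 420.
φ(6980947483) = 28 × 564898 × 420 = 6643200480.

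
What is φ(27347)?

Prime factorization: 27347 = 23 × 29 × 41.
φ(23) = 23 − 1 = 22.
φ(29) = 29 − 1 = 28.
φ(41) = 41 − 1 = 40.
Since φ is multiplicative, φ(27347) = 22 · 28 · 40 = 24640.

24640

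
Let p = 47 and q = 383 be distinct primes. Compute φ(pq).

φ(pq) = (p−1)(q−1) = 46 · 382 = 17572.

17572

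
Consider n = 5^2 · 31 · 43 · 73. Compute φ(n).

1814400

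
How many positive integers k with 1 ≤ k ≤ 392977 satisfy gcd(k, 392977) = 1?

First factor: 392977 = 13 · 19 · 37 · 43.
φ(392977) = 392977 · (1 − 1/13) · (1 − 1/19) · (1 − 1/37) · (1 − 1/43)
       = 392977 · 326592/392977 = 326592.

326592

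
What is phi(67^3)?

296274

φ(300763) = 300763 · (1 − 1/67)
       = 300763 · 66/67 = 296274.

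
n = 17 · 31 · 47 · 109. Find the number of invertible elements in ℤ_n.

φ(17) = 17 − 1 = 16.
φ(31) = 31 − 1 = 30.
φ(47) = 47 − 1 = 46.
φ(109) = 109 − 1 = 108.
φ(2699821) = 16 × 30 × 46 × 108 = 2384640.

2384640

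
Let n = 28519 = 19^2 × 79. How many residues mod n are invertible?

φ(19^2) = 19^1·(19−1) = 19·18 = 342.
φ(79) = 79 − 1 = 78.
φ(28519) = 342 × 78 = 26676.

26676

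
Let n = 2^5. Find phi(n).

16

φ(2^5) = 2^4·(2−1) = 16·1 = 16.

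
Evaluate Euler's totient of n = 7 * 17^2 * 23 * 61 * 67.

φ(7) = 7 − 1 = 6.
φ(17^2) = 17^1·(17−1) = 17·16 = 272.
φ(23) = 23 − 1 = 22.
φ(61) = 61 − 1 = 60.
φ(67) = 67 − 1 = 66.
Multiply: 6 · 272 · 22 · 60 · 66 = 142179840.

142179840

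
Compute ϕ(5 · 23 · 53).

4576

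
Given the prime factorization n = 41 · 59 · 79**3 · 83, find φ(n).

φ(98990891303) = 98990891303 · (1 − 1/41) · (1 − 1/59) · (1 − 1/79) · (1 − 1/83)
       = 98990891303 · 14838720/15861383 = 92608451520.

92608451520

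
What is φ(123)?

Prime factorization: 123 = 3 · 41.
φ(3) = 3 − 1 = 2.
φ(41) = 41 − 1 = 40.
φ(123) = 2 × 40 = 80.

80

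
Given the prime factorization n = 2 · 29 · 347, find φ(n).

9688

φ(2) = 2 − 1 = 1.
φ(29) = 29 − 1 = 28.
φ(347) = 347 − 1 = 346.
Multiply: 1 · 28 · 346 = 9688.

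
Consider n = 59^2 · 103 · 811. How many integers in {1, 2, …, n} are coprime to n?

φ(290778373) = 290778373 · (1 − 1/59) · (1 − 1/103) · (1 − 1/811)
       = 290778373 · 4791960/4928447 = 282725640.

282725640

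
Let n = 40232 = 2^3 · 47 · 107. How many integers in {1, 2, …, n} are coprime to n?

φ(40232) = 40232 · (1 − 1/2) · (1 − 1/47) · (1 − 1/107)
       = 40232 · 4876/10058 = 19504.

19504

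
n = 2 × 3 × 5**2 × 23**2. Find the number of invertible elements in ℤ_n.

20240

φ(2) = 2 − 1 = 1.
φ(3) = 3 − 1 = 2.
φ(5^2) = 5^1·(5−1) = 5·4 = 20.
φ(23^2) = 23^1·(23−1) = 23·22 = 506.
Multiply: 1 · 2 · 20 · 506 = 20240.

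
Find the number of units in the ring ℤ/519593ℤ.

443520

Factor 519593: 519593 = 19 * 23 * 29 * 41.
φ(19) = 19 − 1 = 18.
φ(23) = 23 − 1 = 22.
φ(29) = 29 − 1 = 28.
φ(41) = 41 − 1 = 40.
Since φ is multiplicative, φ(519593) = 18 · 22 · 28 · 40 = 443520.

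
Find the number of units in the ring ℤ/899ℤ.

840

899 = 29 · 31.
φ(899) = 899 · (1 − 1/29) · (1 − 1/31)
       = 899 · 840/899 = 840.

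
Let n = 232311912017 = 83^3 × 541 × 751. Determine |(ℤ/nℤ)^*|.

228783690000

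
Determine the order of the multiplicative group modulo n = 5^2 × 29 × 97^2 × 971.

5058278400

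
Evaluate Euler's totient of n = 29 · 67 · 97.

φ(29) = 29 − 1 = 28.
φ(67) = 67 − 1 = 66.
φ(97) = 97 − 1 = 96.
Since φ is multiplicative, φ(188471) = 28 · 66 · 96 = 177408.

177408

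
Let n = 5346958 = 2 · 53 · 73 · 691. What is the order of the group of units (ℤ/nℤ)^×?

2583360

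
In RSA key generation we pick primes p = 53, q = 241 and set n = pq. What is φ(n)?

12480

φ(n) = (p − 1)(q − 1) = (53−1)(241−1) = 52·240 = 12480.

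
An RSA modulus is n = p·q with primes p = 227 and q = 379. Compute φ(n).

φ(227) = 227 − 1 = 226.
φ(379) = 379 − 1 = 378.
Since φ is multiplicative, φ(86033) = 226 · 378 = 85428.

85428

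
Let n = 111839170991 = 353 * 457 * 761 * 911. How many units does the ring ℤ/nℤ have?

φ(111839170991) = 111839170991 · (1 − 1/353) · (1 − 1/457) · (1 − 1/761) · (1 − 1/911)
       = 111839170991 · 111010099200/111839170991 = 111010099200.

111010099200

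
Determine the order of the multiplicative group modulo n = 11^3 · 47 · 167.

φ(11^3) = 11^2·(11−1) = 121·10 = 1210.
φ(47) = 47 − 1 = 46.
φ(167) = 167 − 1 = 166.
φ(10447019) = 1210 × 46 × 166 = 9239560.

9239560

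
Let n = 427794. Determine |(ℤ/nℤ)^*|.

132480

427794 = 2 · 3 · 37 · 41 · 47.
φ(427794) = 427794 · (1 − 1/2) · (1 − 1/3) · (1 − 1/37) · (1 − 1/41) · (1 − 1/47)
       = 427794 · 132480/427794 = 132480.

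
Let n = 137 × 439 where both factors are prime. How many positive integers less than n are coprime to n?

φ(n) = (p − 1)(q − 1) = (137−1)(439−1) = 136·438 = 59568.

59568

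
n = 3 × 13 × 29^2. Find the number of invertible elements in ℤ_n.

19488

φ(32799) = 32799 · (1 − 1/3) · (1 − 1/13) · (1 − 1/29)
       = 32799 · 672/1131 = 19488.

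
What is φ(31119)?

First factor: 31119 = 3 × 11 × 23 × 41.
φ(31119) = 31119 · (1 − 1/3) · (1 − 1/11) · (1 − 1/23) · (1 − 1/41)
       = 31119 · 17600/31119 = 17600.

17600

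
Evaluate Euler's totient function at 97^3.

903264

φ(97^3) = 97^3 − 97^2 = 912673 − 9409 = 903264.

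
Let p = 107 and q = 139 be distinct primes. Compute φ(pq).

φ(pq) = (p−1)(q−1) = 106 · 138 = 14628.

14628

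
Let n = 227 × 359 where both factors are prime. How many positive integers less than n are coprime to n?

80908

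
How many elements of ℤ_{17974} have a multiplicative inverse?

Prime factorization: 17974 = 2 × 11 × 19 × 43.
φ(17974) = 17974 · (1 − 1/2) · (1 − 1/11) · (1 − 1/19) · (1 − 1/43)
       = 17974 · 7560/17974 = 7560.

7560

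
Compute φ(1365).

576

Factor 1365: 1365 = 3 × 5 × 7 × 13.
φ(1365) = 1365 · (1 − 1/3) · (1 − 1/5) · (1 − 1/7) · (1 − 1/13)
       = 1365 · 576/1365 = 576.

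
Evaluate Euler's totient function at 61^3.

223260

φ(226981) = 226981 · (1 − 1/61)
       = 226981 · 60/61 = 223260.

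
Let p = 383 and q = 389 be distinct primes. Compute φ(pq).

148216

φ(pq) = (p−1)(q−1) = 382 · 388 = 148216.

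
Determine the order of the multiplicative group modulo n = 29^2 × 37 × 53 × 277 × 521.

218159585280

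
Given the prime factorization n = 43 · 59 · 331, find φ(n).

803880

φ(43) = 43 − 1 = 42.
φ(59) = 59 − 1 = 58.
φ(331) = 331 − 1 = 330.
Multiply: 42 · 58 · 330 = 803880.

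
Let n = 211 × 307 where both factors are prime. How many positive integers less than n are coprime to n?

64260

For distinct primes, φ(pq) = (p−1)(q−1) = 210 × 306 = 64260.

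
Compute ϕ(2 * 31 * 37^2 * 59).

φ(5007802) = 5007802 · (1 − 1/2) · (1 − 1/31) · (1 − 1/37) · (1 − 1/59)
       = 5007802 · 62640/135346 = 2317680.

2317680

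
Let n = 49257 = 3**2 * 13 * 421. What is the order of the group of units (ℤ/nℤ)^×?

φ(49257) = 49257 · (1 − 1/3) · (1 − 1/13) · (1 − 1/421)
       = 49257 · 10080/16419 = 30240.

30240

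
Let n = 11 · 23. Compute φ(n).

φ(11) = 11 − 1 = 10.
φ(23) = 23 − 1 = 22.
Multiply: 10 · 22 = 220.

220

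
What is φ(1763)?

1680

1763 = 41 · 43.
φ(1763) = 1763 · (1 − 1/41) · (1 − 1/43)
       = 1763 · 1680/1763 = 1680.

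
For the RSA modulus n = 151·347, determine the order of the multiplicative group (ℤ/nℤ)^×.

51900

For distinct primes, φ(pq) = (p−1)(q−1) = 150 × 346 = 51900.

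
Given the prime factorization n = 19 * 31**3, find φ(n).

φ(19) = 19 − 1 = 18.
φ(31^3) = 31^2·(31−1) = 961·30 = 28830.
Multiply: 18 · 28830 = 518940.

518940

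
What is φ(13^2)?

156

φ(13^2) = 13^2 − 13^1 = 169 − 13 = 156.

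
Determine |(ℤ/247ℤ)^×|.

216

Factor 247: 247 = 13 · 19.
φ(13) = 13 − 1 = 12.
φ(19) = 19 − 1 = 18.
Multiply: 12 · 18 = 216.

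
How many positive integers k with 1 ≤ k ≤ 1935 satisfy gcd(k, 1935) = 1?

1008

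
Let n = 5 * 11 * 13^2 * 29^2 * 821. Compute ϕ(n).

4154841600

φ(5) = 5 − 1 = 4.
φ(11) = 11 − 1 = 10.
φ(13^2) = 13^1·(13−1) = 13·12 = 156.
φ(29^2) = 29^1·(29−1) = 29·28 = 812.
φ(821) = 821 − 1 = 820.
Multiply: 4 · 10 · 156 · 812 · 820 = 4154841600.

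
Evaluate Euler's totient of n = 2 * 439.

φ(2) = 2 − 1 = 1.
φ(439) = 439 − 1 = 438.
φ(878) = 1 × 438 = 438.

438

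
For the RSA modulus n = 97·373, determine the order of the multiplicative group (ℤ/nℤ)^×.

35712

For distinct primes, φ(pq) = (p−1)(q−1) = 96 × 372 = 35712.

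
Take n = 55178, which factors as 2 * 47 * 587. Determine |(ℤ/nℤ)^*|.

φ(55178) = 55178 · (1 − 1/2) · (1 − 1/47) · (1 − 1/587)
       = 55178 · 26956/55178 = 26956.

26956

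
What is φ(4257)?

2520

Factor 4257: 4257 = 3^2 · 11 · 43.
φ(4257) = 4257 · (1 − 1/3) · (1 − 1/11) · (1 − 1/43)
       = 4257 · 840/1419 = 2520.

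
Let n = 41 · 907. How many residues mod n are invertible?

φ(41) = 41 − 1 = 40.
φ(907) = 907 − 1 = 906.
Multiply: 40 · 906 = 36240.

36240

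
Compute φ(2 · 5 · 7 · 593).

14208

φ(2) = 2 − 1 = 1.
φ(5) = 5 − 1 = 4.
φ(7) = 7 − 1 = 6.
φ(593) = 593 − 1 = 592.
Multiply: 1 · 4 · 6 · 592 = 14208.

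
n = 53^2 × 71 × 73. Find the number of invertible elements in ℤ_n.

13890240

φ(53^2) = 53^1·(53−1) = 53·52 = 2756.
φ(71) = 71 − 1 = 70.
φ(73) = 73 − 1 = 72.
Since φ is multiplicative, φ(14559047) = 2756 · 70 · 72 = 13890240.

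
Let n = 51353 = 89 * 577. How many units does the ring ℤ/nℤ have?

50688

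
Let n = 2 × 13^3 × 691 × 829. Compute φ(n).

φ(2517054566) = 2517054566 · (1 − 1/2) · (1 − 1/13) · (1 − 1/691) · (1 − 1/829)
       = 2517054566 · 6855840/14893814 = 1158636960.

1158636960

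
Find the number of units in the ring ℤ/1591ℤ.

1591 = 37 · 43.
φ(1591) = 1591 · (1 − 1/37) · (1 − 1/43)
       = 1591 · 1512/1591 = 1512.

1512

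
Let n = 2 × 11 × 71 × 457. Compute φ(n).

319200

φ(713834) = 713834 · (1 − 1/2) · (1 − 1/11) · (1 − 1/71) · (1 − 1/457)
       = 713834 · 319200/713834 = 319200.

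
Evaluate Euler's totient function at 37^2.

φ(1369) = 1369 · (1 − 1/37)
       = 1369 · 36/37 = 1332.

1332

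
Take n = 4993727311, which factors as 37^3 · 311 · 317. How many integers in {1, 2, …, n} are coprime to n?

4827860640

φ(4993727311) = 4993727311 · (1 − 1/37) · (1 − 1/311) · (1 − 1/317)
       = 4993727311 · 3526560/3647719 = 4827860640.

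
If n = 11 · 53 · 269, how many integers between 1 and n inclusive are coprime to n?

139360

φ(156827) = 156827 · (1 − 1/11) · (1 − 1/53) · (1 − 1/269)
       = 156827 · 139360/156827 = 139360.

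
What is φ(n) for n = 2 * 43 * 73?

φ(6278) = 6278 · (1 − 1/2) · (1 − 1/43) · (1 − 1/73)
       = 6278 · 3024/6278 = 3024.

3024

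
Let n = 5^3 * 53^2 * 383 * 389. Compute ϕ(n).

φ(5^3) = 5^2·(5−1) = 25·4 = 100.
φ(53^2) = 53^2 − 53^1 = 2809 − 53 = 2756.
φ(383) = 383 − 1 = 382.
φ(389) = 389 − 1 = 388.
Since φ is multiplicative, φ(52313060375) = 100 · 2756 · 382 · 388 = 40848329600.

40848329600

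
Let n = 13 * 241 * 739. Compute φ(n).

2125440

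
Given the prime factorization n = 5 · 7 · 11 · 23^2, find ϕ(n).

φ(203665) = 203665 · (1 − 1/5) · (1 − 1/7) · (1 − 1/11) · (1 − 1/23)
       = 203665 · 5280/8855 = 121440.

121440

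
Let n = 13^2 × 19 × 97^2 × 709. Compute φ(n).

18512851968

φ(21420519991) = 21420519991 · (1 − 1/13) · (1 − 1/19) · (1 − 1/97) · (1 − 1/709)
       = 21420519991 · 14681088/16986931 = 18512851968.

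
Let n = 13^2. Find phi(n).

156

φ(169) = 169 · (1 − 1/13)
       = 169 · 12/13 = 156.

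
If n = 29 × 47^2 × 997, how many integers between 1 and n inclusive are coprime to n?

φ(63868817) = 63868817 · (1 − 1/29) · (1 − 1/47) · (1 − 1/997)
       = 63868817 · 1282848/1358911 = 60293856.

60293856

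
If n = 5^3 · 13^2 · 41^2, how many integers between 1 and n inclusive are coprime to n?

25584000

φ(5^3) = 5^3 − 5^2 = 125 − 25 = 100.
φ(13^2) = 13^1·(13−1) = 13·12 = 156.
φ(41^2) = 41^2 − 41^1 = 1681 − 41 = 1640.
Multiply: 100 · 156 · 1640 = 25584000.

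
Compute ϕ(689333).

Prime factorization: 689333 = 17 · 23 · 41 · 43.
φ(689333) = 689333 · (1 − 1/17) · (1 − 1/23) · (1 − 1/41) · (1 − 1/43)
       = 689333 · 591360/689333 = 591360.

591360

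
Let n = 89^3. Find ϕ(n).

φ(704969) = 704969 · (1 − 1/89)
       = 704969 · 88/89 = 697048.

697048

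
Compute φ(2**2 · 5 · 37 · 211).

60480

φ(156140) = 156140 · (1 − 1/2) · (1 − 1/5) · (1 − 1/37) · (1 − 1/211)
       = 156140 · 30240/78070 = 60480.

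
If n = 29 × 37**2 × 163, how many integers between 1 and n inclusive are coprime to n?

6041952

φ(6471263) = 6471263 · (1 − 1/29) · (1 − 1/37) · (1 − 1/163)
       = 6471263 · 163296/174899 = 6041952.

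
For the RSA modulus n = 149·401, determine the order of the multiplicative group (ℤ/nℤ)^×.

59200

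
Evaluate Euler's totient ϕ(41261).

Factor 41261: 41261 = 11^3 · 31.
φ(11^3) = 11^3 − 11^2 = 1331 − 121 = 1210.
φ(31) = 31 − 1 = 30.
Multiply: 1210 · 30 = 36300.

36300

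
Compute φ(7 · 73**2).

φ(37303) = 37303 · (1 − 1/7) · (1 − 1/73)
       = 37303 · 432/511 = 31536.

31536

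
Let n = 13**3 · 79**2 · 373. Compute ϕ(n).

φ(13^3) = 13^3 − 13^2 = 2197 − 169 = 2028.
φ(79^2) = 79^1·(79−1) = 79·78 = 6162.
φ(373) = 373 − 1 = 372.
Multiply: 2028 · 6162 · 372 = 4648711392.

4648711392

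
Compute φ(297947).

262080

Prime factorization: 297947 = 13^2 * 41 * 43.
φ(297947) = 297947 · (1 − 1/13) · (1 − 1/41) · (1 − 1/43)
       = 297947 · 20160/22919 = 262080.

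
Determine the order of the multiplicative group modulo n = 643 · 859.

550836

φ(552337) = 552337 · (1 − 1/643) · (1 − 1/859)
       = 552337 · 550836/552337 = 550836.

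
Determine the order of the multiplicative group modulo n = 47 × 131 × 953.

φ(5867621) = 5867621 · (1 − 1/47) · (1 − 1/131) · (1 − 1/953)
       = 5867621 · 5692960/5867621 = 5692960.

5692960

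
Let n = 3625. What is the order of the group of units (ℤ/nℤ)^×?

2800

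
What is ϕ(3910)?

First factor: 3910 = 2 * 5 * 17 * 23.
φ(3910) = 3910 · (1 − 1/2) · (1 − 1/5) · (1 − 1/17) · (1 − 1/23)
       = 3910 · 1408/3910 = 1408.

1408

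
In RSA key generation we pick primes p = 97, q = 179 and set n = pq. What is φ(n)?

17088

φ(17363) = 17363 · (1 − 1/97) · (1 − 1/179)
       = 17363 · 17088/17363 = 17088.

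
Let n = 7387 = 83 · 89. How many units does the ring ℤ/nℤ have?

7216

φ(7387) = 7387 · (1 − 1/83) · (1 − 1/89)
       = 7387 · 7216/7387 = 7216.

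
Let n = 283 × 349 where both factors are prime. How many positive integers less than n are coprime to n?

98136

φ(pq) = (p−1)(q−1) = 282 · 348 = 98136.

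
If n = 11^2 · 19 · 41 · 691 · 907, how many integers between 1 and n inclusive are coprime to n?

49511088000

φ(59075602883) = 59075602883 · (1 − 1/11) · (1 − 1/19) · (1 − 1/41) · (1 − 1/691) · (1 − 1/907)
       = 59075602883 · 4501008000/5370509353 = 49511088000.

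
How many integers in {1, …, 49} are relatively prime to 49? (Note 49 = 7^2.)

42

φ(49) = 49 · (1 − 1/7)
       = 49 · 6/7 = 42.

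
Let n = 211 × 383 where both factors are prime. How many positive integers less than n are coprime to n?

φ(n) = (p − 1)(q − 1) = (211−1)(383−1) = 210·382 = 80220.

80220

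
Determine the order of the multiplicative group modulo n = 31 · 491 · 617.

φ(31) = 31 − 1 = 30.
φ(491) = 491 − 1 = 490.
φ(617) = 617 − 1 = 616.
φ(9391357) = 30 × 490 × 616 = 9055200.

9055200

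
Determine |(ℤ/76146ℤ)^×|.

21168

Factor 76146: 76146 = 2 × 3 × 7**3 × 37.
φ(2) = 2 − 1 = 1.
φ(3) = 3 − 1 = 2.
φ(7^3) = 7^2·(7−1) = 49·6 = 294.
φ(37) = 37 − 1 = 36.
Multiply: 1 · 2 · 294 · 36 = 21168.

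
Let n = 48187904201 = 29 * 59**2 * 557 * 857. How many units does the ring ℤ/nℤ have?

45602283776

φ(29) = 29 − 1 = 28.
φ(59^2) = 59^1·(59−1) = 59·58 = 3422.
φ(557) = 557 − 1 = 556.
φ(857) = 857 − 1 = 856.
Since φ is multiplicative, φ(48187904201) = 28 · 3422 · 556 · 856 = 45602283776.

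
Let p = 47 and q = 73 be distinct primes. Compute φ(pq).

3312

φ(pq) = (p−1)(q−1) = 46 · 72 = 3312.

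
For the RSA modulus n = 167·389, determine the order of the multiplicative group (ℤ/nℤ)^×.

64408

φ(n) = (p − 1)(q − 1) = (167−1)(389−1) = 166·388 = 64408.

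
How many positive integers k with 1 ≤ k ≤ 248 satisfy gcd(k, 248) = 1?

First factor: 248 = 2**3 · 31.
φ(248) = 248 · (1 − 1/2) · (1 − 1/31)
       = 248 · 30/62 = 120.

120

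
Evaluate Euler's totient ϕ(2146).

1008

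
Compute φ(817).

817 = 19 × 43.
φ(19) = 19 − 1 = 18.
φ(43) = 43 − 1 = 42.
Since φ is multiplicative, φ(817) = 18 · 42 = 756.

756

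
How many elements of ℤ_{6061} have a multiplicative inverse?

5040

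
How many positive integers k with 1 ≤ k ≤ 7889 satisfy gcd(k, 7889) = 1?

6468

First factor: 7889 = 7**3 * 23.
φ(7889) = 7889 · (1 − 1/7) · (1 − 1/23)
       = 7889 · 132/161 = 6468.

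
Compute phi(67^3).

296274

φ(300763) = 300763 · (1 − 1/67)
       = 300763 · 66/67 = 296274.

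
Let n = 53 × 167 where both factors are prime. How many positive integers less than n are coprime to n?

φ(8851) = 8851 · (1 − 1/53) · (1 − 1/167)
       = 8851 · 8632/8851 = 8632.

8632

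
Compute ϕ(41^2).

1640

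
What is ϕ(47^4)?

4775858

φ(4879681) = 4879681 · (1 − 1/47)
       = 4879681 · 46/47 = 4775858.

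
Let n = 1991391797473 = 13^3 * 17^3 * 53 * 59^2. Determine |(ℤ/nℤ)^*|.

1668664877568

φ(13^3) = 13^2·(13−1) = 169·12 = 2028.
φ(17^3) = 17^3 − 17^2 = 4913 − 289 = 4624.
φ(53) = 53 − 1 = 52.
φ(59^2) = 59^1·(59−1) = 59·58 = 3422.
Multiply: 2028 · 4624 · 52 · 3422 = 1668664877568.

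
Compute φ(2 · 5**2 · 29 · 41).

φ(59450) = 59450 · (1 − 1/2) · (1 − 1/5) · (1 − 1/29) · (1 − 1/41)
       = 59450 · 4480/11890 = 22400.

22400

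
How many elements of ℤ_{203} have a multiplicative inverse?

168

First factor: 203 = 7 × 29.
φ(7) = 7 − 1 = 6.
φ(29) = 29 − 1 = 28.
Since φ is multiplicative, φ(203) = 6 · 28 = 168.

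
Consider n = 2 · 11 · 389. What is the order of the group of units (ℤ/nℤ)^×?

φ(2) = 2 − 1 = 1.
φ(11) = 11 − 1 = 10.
φ(389) = 389 − 1 = 388.
Multiply: 1 · 10 · 388 = 3880.

3880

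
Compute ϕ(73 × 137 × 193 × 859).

φ(1658035787) = 1658035787 · (1 − 1/73) · (1 − 1/137) · (1 − 1/193) · (1 − 1/859)
       = 1658035787 · 1613094912/1658035787 = 1613094912.

1613094912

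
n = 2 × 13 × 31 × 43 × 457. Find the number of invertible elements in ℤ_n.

6894720

φ(15838706) = 15838706 · (1 − 1/2) · (1 − 1/13) · (1 − 1/31) · (1 − 1/43) · (1 − 1/457)
       = 15838706 · 6894720/15838706 = 6894720.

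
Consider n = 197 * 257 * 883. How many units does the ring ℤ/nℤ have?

44255232

φ(44705407) = 44705407 · (1 − 1/197) · (1 − 1/257) · (1 − 1/883)
       = 44705407 · 44255232/44705407 = 44255232.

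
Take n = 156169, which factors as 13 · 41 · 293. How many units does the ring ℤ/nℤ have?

140160

φ(13) = 13 − 1 = 12.
φ(41) = 41 − 1 = 40.
φ(293) = 293 − 1 = 292.
Multiply: 12 · 40 · 292 = 140160.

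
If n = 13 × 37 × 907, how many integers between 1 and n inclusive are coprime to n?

φ(13) = 13 − 1 = 12.
φ(37) = 37 − 1 = 36.
φ(907) = 907 − 1 = 906.
Multiply: 12 · 36 · 906 = 391392.

391392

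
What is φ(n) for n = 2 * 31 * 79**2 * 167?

30686760

φ(2) = 2 − 1 = 1.
φ(31) = 31 − 1 = 30.
φ(79^2) = 79^1·(79−1) = 79·78 = 6162.
φ(167) = 167 − 1 = 166.
Since φ is multiplicative, φ(64619314) = 1 · 30 · 6162 · 166 = 30686760.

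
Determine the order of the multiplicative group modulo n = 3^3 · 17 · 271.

φ(124389) = 124389 · (1 − 1/3) · (1 − 1/17) · (1 − 1/271)
       = 124389 · 8640/13821 = 77760.

77760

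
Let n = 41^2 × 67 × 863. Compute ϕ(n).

93302880

φ(41^2) = 41^1·(41−1) = 41·40 = 1640.
φ(67) = 67 − 1 = 66.
φ(863) = 863 − 1 = 862.
Multiply: 1640 · 66 · 862 = 93302880.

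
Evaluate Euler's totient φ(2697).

1680

First factor: 2697 = 3 · 29 · 31.
φ(3) = 3 − 1 = 2.
φ(29) = 29 − 1 = 28.
φ(31) = 31 − 1 = 30.
Multiply: 2 · 28 · 30 = 1680.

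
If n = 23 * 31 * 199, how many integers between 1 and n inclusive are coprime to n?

130680

φ(141887) = 141887 · (1 − 1/23) · (1 − 1/31) · (1 − 1/199)
       = 141887 · 130680/141887 = 130680.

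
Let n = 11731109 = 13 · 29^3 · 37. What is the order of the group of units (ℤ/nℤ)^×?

φ(11731109) = 11731109 · (1 − 1/13) · (1 − 1/29) · (1 − 1/37)
       = 11731109 · 12096/13949 = 10172736.

10172736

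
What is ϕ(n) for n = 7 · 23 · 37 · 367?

φ(7) = 7 − 1 = 6.
φ(23) = 23 − 1 = 22.
φ(37) = 37 − 1 = 36.
φ(367) = 367 − 1 = 366.
Multiply: 6 · 22 · 36 · 366 = 1739232.

1739232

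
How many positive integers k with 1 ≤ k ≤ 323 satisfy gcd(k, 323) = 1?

Factor 323: 323 = 17 · 19.
φ(17) = 17 − 1 = 16.
φ(19) = 19 − 1 = 18.
φ(323) = 16 × 18 = 288.

288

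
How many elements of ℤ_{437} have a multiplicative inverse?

Prime factorization: 437 = 19 · 23.
φ(19) = 19 − 1 = 18.
φ(23) = 23 − 1 = 22.
Since φ is multiplicative, φ(437) = 18 · 22 = 396.

396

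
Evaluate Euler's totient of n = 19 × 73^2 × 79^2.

φ(19) = 19 − 1 = 18.
φ(73^2) = 73^2 − 73^1 = 5329 − 73 = 5256.
φ(79^2) = 79^2 − 79^1 = 6241 − 79 = 6162.
Multiply: 18 · 5256 · 6162 = 582974496.

582974496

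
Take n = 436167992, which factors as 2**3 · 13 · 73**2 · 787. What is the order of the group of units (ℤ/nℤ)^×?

φ(436167992) = 436167992 · (1 − 1/2) · (1 − 1/13) · (1 − 1/73) · (1 − 1/787)
       = 436167992 · 679104/1493726 = 198298368.

198298368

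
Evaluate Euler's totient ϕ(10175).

10175 = 5**2 * 11 * 37.
φ(5^2) = 5^2 − 5^1 = 25 − 5 = 20.
φ(11) = 11 − 1 = 10.
φ(37) = 37 − 1 = 36.
φ(10175) = 20 × 10 × 36 = 7200.

7200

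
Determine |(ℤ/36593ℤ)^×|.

Factor 36593: 36593 = 23 · 37 · 43.
φ(36593) = 36593 · (1 − 1/23) · (1 − 1/37) · (1 − 1/43)
       = 36593 · 33264/36593 = 33264.

33264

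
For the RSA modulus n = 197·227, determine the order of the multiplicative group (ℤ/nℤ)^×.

44296

φ(197) = 197 − 1 = 196.
φ(227) = 227 − 1 = 226.
φ(44719) = 196 × 226 = 44296.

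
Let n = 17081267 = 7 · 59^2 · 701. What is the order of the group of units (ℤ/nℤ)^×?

14372400

φ(7) = 7 − 1 = 6.
φ(59^2) = 59^1·(59−1) = 59·58 = 3422.
φ(701) = 701 − 1 = 700.
Since φ is multiplicative, φ(17081267) = 6 · 3422 · 700 = 14372400.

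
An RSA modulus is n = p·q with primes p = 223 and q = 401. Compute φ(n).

88800

φ(n) = (p − 1)(q − 1) = (223−1)(401−1) = 222·400 = 88800.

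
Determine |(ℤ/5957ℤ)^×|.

First factor: 5957 = 7 · 23 · 37.
φ(7) = 7 − 1 = 6.
φ(23) = 23 − 1 = 22.
φ(37) = 37 − 1 = 36.
φ(5957) = 6 × 22 × 36 = 4752.

4752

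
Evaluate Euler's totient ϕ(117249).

63360

Prime factorization: 117249 = 3 · 11^2 · 17 · 19.
φ(3) = 3 − 1 = 2.
φ(11^2) = 11^2 − 11^1 = 121 − 11 = 110.
φ(17) = 17 − 1 = 16.
φ(19) = 19 − 1 = 18.
Since φ is multiplicative, φ(117249) = 2 · 110 · 16 · 18 = 63360.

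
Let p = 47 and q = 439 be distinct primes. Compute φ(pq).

φ(pq) = (p−1)(q−1) = 46 · 438 = 20148.

20148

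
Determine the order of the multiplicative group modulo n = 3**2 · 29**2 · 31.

146160

φ(3^2) = 3^1·(3−1) = 3·2 = 6.
φ(29^2) = 29^2 − 29^1 = 841 − 29 = 812.
φ(31) = 31 − 1 = 30.
φ(234639) = 6 × 812 × 30 = 146160.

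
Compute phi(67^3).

φ(300763) = 300763 · (1 − 1/67)
       = 300763 · 66/67 = 296274.

296274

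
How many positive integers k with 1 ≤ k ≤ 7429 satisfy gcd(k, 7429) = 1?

6336

Prime factorization: 7429 = 17 × 19 × 23.
φ(7429) = 7429 · (1 − 1/17) · (1 − 1/19) · (1 − 1/23)
       = 7429 · 6336/7429 = 6336.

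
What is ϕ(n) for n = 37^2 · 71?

φ(37^2) = 37^1·(37−1) = 37·36 = 1332.
φ(71) = 71 − 1 = 70.
Multiply: 1332 · 70 = 93240.

93240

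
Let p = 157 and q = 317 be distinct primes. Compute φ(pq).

49296

φ(n) = (p − 1)(q − 1) = (157−1)(317−1) = 156·316 = 49296.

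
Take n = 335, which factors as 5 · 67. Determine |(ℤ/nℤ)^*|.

264

φ(335) = 335 · (1 − 1/5) · (1 − 1/67)
       = 335 · 264/335 = 264.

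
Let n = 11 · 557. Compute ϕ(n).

φ(6127) = 6127 · (1 − 1/11) · (1 − 1/557)
       = 6127 · 5560/6127 = 5560.

5560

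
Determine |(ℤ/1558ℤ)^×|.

720

1558 = 2 · 19 · 41.
φ(2) = 2 − 1 = 1.
φ(19) = 19 − 1 = 18.
φ(41) = 41 − 1 = 40.
φ(1558) = 1 × 18 × 40 = 720.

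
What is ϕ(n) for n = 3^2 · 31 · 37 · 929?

φ(3^2) = 3^1·(3−1) = 3·2 = 6.
φ(31) = 31 − 1 = 30.
φ(37) = 37 − 1 = 36.
φ(929) = 929 − 1 = 928.
Since φ is multiplicative, φ(9590067) = 6 · 30 · 36 · 928 = 6013440.

6013440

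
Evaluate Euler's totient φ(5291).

5291 = 11 * 13 * 37.
φ(5291) = 5291 · (1 − 1/11) · (1 − 1/13) · (1 − 1/37)
       = 5291 · 4320/5291 = 4320.

4320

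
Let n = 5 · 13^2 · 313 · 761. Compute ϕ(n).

φ(201273085) = 201273085 · (1 − 1/5) · (1 − 1/13) · (1 − 1/313) · (1 − 1/761)
       = 201273085 · 11381760/15482545 = 147962880.

147962880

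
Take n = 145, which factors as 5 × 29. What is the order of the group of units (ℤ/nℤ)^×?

φ(145) = 145 · (1 − 1/5) · (1 − 1/29)
       = 145 · 112/145 = 112.

112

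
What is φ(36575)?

Factor 36575: 36575 = 5^2 * 7 * 11 * 19.
φ(36575) = 36575 · (1 − 1/5) · (1 − 1/7) · (1 − 1/11) · (1 − 1/19)
       = 36575 · 4320/7315 = 21600.

21600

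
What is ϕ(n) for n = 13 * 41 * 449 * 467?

100208640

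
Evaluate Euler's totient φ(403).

360

403 = 13 · 31.
φ(13) = 13 − 1 = 12.
φ(31) = 31 − 1 = 30.
Multiply: 12 · 30 = 360.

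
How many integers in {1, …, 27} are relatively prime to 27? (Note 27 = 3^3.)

φ(3^3) = 3^3 − 3^2 = 27 − 9 = 18.

18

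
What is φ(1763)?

1680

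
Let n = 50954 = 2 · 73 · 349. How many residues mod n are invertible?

φ(2) = 2 − 1 = 1.
φ(73) = 73 − 1 = 72.
φ(349) = 349 − 1 = 348.
Multiply: 1 · 72 · 348 = 25056.

25056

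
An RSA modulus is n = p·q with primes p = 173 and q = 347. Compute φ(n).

φ(n) = (p − 1)(q − 1) = (173−1)(347−1) = 172·346 = 59512.

59512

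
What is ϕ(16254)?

First factor: 16254 = 2 · 3^3 · 7 · 43.
φ(16254) = 16254 · (1 − 1/2) · (1 − 1/3) · (1 − 1/7) · (1 − 1/43)
       = 16254 · 504/1806 = 4536.

4536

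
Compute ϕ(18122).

First factor: 18122 = 2 · 13 · 17 · 41.
φ(2) = 2 − 1 = 1.
φ(13) = 13 − 1 = 12.
φ(17) = 17 − 1 = 16.
φ(41) = 41 − 1 = 40.
φ(18122) = 1 × 12 × 16 × 40 = 7680.

7680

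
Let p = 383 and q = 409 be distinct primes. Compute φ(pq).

φ(n) = (p − 1)(q − 1) = (383−1)(409−1) = 382·408 = 155856.

155856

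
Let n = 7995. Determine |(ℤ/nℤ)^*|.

First factor: 7995 = 3 · 5 · 13 · 41.
φ(7995) = 7995 · (1 − 1/3) · (1 − 1/5) · (1 − 1/13) · (1 − 1/41)
       = 7995 · 3840/7995 = 3840.

3840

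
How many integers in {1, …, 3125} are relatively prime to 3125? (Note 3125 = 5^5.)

φ(5^5) = 5^5 − 5^4 = 3125 − 625 = 2500.

2500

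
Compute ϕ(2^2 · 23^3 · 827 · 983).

18879908432

φ(39564212588) = 39564212588 · (1 − 1/2) · (1 − 1/23) · (1 − 1/827) · (1 − 1/983)
       = 39564212588 · 17844904/37395286 = 18879908432.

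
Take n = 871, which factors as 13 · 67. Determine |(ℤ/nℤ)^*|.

φ(871) = 871 · (1 − 1/13) · (1 − 1/67)
       = 871 · 792/871 = 792.

792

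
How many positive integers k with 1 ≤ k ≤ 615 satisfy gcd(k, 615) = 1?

320

615 = 3 · 5 · 41.
φ(615) = 615 · (1 − 1/3) · (1 − 1/5) · (1 − 1/41)
       = 615 · 320/615 = 320.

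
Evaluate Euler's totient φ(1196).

528

Factor 1196: 1196 = 2**2 * 13 * 23.
φ(2^2) = 2^2 − 2^1 = 4 − 2 = 2.
φ(13) = 13 − 1 = 12.
φ(23) = 23 − 1 = 22.
Multiply: 2 · 12 · 22 = 528.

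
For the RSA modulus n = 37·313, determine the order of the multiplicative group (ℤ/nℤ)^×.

11232

For distinct primes, φ(pq) = (p−1)(q−1) = 36 × 312 = 11232.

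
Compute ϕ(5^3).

100

φ(5^3) = 5^2·(5−1) = 25·4 = 100.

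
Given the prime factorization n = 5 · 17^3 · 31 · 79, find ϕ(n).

43280640

φ(5) = 5 − 1 = 4.
φ(17^3) = 17^2·(17−1) = 289·16 = 4624.
φ(31) = 31 − 1 = 30.
φ(79) = 79 − 1 = 78.
φ(60159685) = 4 × 4624 × 30 × 78 = 43280640.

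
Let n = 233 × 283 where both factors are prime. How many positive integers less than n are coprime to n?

For distinct primes, φ(pq) = (p−1)(q−1) = 232 × 282 = 65424.

65424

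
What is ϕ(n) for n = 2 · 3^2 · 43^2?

10836

φ(2) = 2 − 1 = 1.
φ(3^2) = 3^2 − 3^1 = 9 − 3 = 6.
φ(43^2) = 43^1·(43−1) = 43·42 = 1806.
φ(33282) = 1 × 6 × 1806 = 10836.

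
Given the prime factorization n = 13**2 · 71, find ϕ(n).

10920

φ(11999) = 11999 · (1 − 1/13) · (1 − 1/71)
       = 11999 · 840/923 = 10920.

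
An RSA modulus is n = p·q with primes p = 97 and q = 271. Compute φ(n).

25920

For distinct primes, φ(pq) = (p−1)(q−1) = 96 × 270 = 25920.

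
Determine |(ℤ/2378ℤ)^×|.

1120

Prime factorization: 2378 = 2 * 29 * 41.
φ(2) = 2 − 1 = 1.
φ(29) = 29 − 1 = 28.
φ(41) = 41 − 1 = 40.
Multiply: 1 · 28 · 40 = 1120.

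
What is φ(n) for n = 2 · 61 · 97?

φ(2) = 2 − 1 = 1.
φ(61) = 61 − 1 = 60.
φ(97) = 97 − 1 = 96.
Multiply: 1 · 60 · 96 = 5760.

5760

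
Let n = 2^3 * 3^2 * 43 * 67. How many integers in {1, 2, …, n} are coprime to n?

φ(2^3) = 2^2·(2−1) = 4·1 = 4.
φ(3^2) = 3^2 − 3^1 = 9 − 3 = 6.
φ(43) = 43 − 1 = 42.
φ(67) = 67 − 1 = 66.
Since φ is multiplicative, φ(207432) = 4 · 6 · 42 · 66 = 66528.

66528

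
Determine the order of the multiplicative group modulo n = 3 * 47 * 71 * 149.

φ(1491639) = 1491639 · (1 − 1/3) · (1 − 1/47) · (1 − 1/71) · (1 − 1/149)
       = 1491639 · 953120/1491639 = 953120.

953120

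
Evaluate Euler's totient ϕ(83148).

Prime factorization: 83148 = 2^2 × 3 × 13^2 × 41.
φ(2^2) = 2^2 − 2^1 = 4 − 2 = 2.
φ(3) = 3 − 1 = 2.
φ(13^2) = 13^1·(13−1) = 13·12 = 156.
φ(41) = 41 − 1 = 40.
Since φ is multiplicative, φ(83148) = 2 · 2 · 156 · 40 = 24960.

24960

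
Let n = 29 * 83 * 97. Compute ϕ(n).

220416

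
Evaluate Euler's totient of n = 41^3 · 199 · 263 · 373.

1297588913280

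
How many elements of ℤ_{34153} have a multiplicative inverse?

26880

First factor: 34153 = 7^2 × 17 × 41.
φ(34153) = 34153 · (1 − 1/7) · (1 − 1/17) · (1 − 1/41)
       = 34153 · 3840/4879 = 26880.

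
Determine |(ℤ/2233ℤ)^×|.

1680

2233 = 7 * 11 * 29.
φ(2233) = 2233 · (1 − 1/7) · (1 − 1/11) · (1 − 1/29)
       = 2233 · 1680/2233 = 1680.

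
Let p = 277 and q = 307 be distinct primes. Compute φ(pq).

84456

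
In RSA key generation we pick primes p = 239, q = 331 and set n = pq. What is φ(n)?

φ(79109) = 79109 · (1 − 1/239) · (1 − 1/331)
       = 79109 · 78540/79109 = 78540.

78540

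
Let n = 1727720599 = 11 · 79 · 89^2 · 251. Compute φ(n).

1527240000

φ(11) = 11 − 1 = 10.
φ(79) = 79 − 1 = 78.
φ(89^2) = 89^1·(89−1) = 89·88 = 7832.
φ(251) = 251 − 1 = 250.
Since φ is multiplicative, φ(1727720599) = 10 · 78 · 7832 · 250 = 1527240000.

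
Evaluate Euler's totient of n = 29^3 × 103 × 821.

1969554720

φ(2062407007) = 2062407007 · (1 − 1/29) · (1 − 1/103) · (1 − 1/821)
       = 2062407007 · 2341920/2452327 = 1969554720.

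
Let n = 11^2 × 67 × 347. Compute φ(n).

2511960

φ(2813129) = 2813129 · (1 − 1/11) · (1 − 1/67) · (1 − 1/347)
       = 2813129 · 228360/255739 = 2511960.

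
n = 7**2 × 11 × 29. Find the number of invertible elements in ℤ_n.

φ(15631) = 15631 · (1 − 1/7) · (1 − 1/11) · (1 − 1/29)
       = 15631 · 1680/2233 = 11760.

11760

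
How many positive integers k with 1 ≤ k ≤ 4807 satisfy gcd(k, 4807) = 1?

3960

Prime factorization: 4807 = 11 · 19 · 23.
φ(4807) = 4807 · (1 − 1/11) · (1 − 1/19) · (1 − 1/23)
       = 4807 · 3960/4807 = 3960.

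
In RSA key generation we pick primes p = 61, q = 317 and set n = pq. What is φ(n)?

18960

φ(19337) = 19337 · (1 − 1/61) · (1 − 1/317)
       = 19337 · 18960/19337 = 18960.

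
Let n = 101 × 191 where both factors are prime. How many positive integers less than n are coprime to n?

φ(pq) = (p−1)(q−1) = 100 · 190 = 19000.

19000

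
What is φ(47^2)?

2162

φ(47^2) = 47^1·(47−1) = 47·46 = 2162.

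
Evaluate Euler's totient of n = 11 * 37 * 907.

φ(11) = 11 − 1 = 10.
φ(37) = 37 − 1 = 36.
φ(907) = 907 − 1 = 906.
Since φ is multiplicative, φ(369149) = 10 · 36 · 906 = 326160.

326160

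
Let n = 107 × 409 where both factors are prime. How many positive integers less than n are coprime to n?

43248

φ(n) = (p − 1)(q − 1) = (107−1)(409−1) = 106·408 = 43248.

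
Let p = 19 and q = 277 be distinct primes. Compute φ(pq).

φ(5263) = 5263 · (1 − 1/19) · (1 − 1/277)
       = 5263 · 4968/5263 = 4968.

4968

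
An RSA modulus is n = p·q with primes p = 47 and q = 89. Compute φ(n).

φ(n) = (p − 1)(q − 1) = (47−1)(89−1) = 46·88 = 4048.

4048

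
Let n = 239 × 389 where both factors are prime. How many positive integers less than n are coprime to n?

92344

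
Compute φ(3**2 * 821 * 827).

4063920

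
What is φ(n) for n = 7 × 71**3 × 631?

φ(1580892887) = 1580892887 · (1 − 1/7) · (1 − 1/71) · (1 − 1/631)
       = 1580892887 · 264600/313607 = 1333848600.

1333848600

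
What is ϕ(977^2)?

φ(954529) = 954529 · (1 − 1/977)
       = 954529 · 976/977 = 953552.

953552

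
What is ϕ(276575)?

Prime factorization: 276575 = 5^2 * 13 * 23 * 37.
φ(5^2) = 5^1·(5−1) = 5·4 = 20.
φ(13) = 13 − 1 = 12.
φ(23) = 23 − 1 = 22.
φ(37) = 37 − 1 = 36.
φ(276575) = 20 × 12 × 22 × 36 = 190080.

190080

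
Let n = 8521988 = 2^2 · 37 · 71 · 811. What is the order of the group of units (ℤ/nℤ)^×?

4082400

φ(2^2) = 2^2 − 2^1 = 4 − 2 = 2.
φ(37) = 37 − 1 = 36.
φ(71) = 71 − 1 = 70.
φ(811) = 811 − 1 = 810.
Since φ is multiplicative, φ(8521988) = 2 · 36 · 70 · 810 = 4082400.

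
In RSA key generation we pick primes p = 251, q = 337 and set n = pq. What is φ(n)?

84000

φ(251) = 251 − 1 = 250.
φ(337) = 337 − 1 = 336.
Multiply: 250 · 336 = 84000.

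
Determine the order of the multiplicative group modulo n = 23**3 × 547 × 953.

φ(6342547597) = 6342547597 · (1 − 1/23) · (1 − 1/547) · (1 − 1/953)
       = 6342547597 · 11435424/11989693 = 6049339296.

6049339296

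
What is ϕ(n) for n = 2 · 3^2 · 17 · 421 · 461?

18547200

φ(59388786) = 59388786 · (1 − 1/2) · (1 − 1/3) · (1 − 1/17) · (1 − 1/421) · (1 − 1/461)
       = 59388786 · 6182400/19796262 = 18547200.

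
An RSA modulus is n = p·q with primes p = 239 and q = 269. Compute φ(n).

For distinct primes, φ(pq) = (p−1)(q−1) = 238 × 268 = 63784.

63784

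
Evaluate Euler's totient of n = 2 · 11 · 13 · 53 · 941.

φ(2) = 2 − 1 = 1.
φ(11) = 11 − 1 = 10.
φ(13) = 13 − 1 = 12.
φ(53) = 53 − 1 = 52.
φ(941) = 941 − 1 = 940.
Multiply: 1 · 10 · 12 · 52 · 940 = 5865600.

5865600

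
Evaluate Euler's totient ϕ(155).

120

Factor 155: 155 = 5 · 31.
φ(5) = 5 − 1 = 4.
φ(31) = 31 − 1 = 30.
Multiply: 4 · 30 = 120.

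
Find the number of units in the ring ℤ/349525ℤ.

240000

Factor 349525: 349525 = 5^2 · 11 · 31 · 41.
φ(5^2) = 5^2 − 5^1 = 25 − 5 = 20.
φ(11) = 11 − 1 = 10.
φ(31) = 31 − 1 = 30.
φ(41) = 41 − 1 = 40.
Since φ is multiplicative, φ(349525) = 20 · 10 · 30 · 40 = 240000.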